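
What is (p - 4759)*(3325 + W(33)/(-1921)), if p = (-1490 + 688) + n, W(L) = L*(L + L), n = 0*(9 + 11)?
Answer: -35507802467/1921 ≈ -1.8484e+7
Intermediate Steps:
n = 0 (n = 0*20 = 0)
W(L) = 2*L**2 (W(L) = L*(2*L) = 2*L**2)
p = -802 (p = (-1490 + 688) + 0 = -802 + 0 = -802)
(p - 4759)*(3325 + W(33)/(-1921)) = (-802 - 4759)*(3325 + (2*33**2)/(-1921)) = -5561*(3325 + (2*1089)*(-1/1921)) = -5561*(3325 + 2178*(-1/1921)) = -5561*(3325 - 2178/1921) = -5561*6385147/1921 = -35507802467/1921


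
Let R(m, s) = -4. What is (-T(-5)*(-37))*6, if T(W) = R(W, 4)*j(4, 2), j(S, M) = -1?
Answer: 888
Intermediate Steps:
T(W) = 4 (T(W) = -4*(-1) = 4)
(-T(-5)*(-37))*6 = (-1*4*(-37))*6 = -4*(-37)*6 = 148*6 = 888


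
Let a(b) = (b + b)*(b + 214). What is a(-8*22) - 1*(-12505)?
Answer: -871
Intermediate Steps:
a(b) = 2*b*(214 + b) (a(b) = (2*b)*(214 + b) = 2*b*(214 + b))
a(-8*22) - 1*(-12505) = 2*(-8*22)*(214 - 8*22) - 1*(-12505) = 2*(-176)*(214 - 176) + 12505 = 2*(-176)*38 + 12505 = -13376 + 12505 = -871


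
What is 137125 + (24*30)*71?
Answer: 188245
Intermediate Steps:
137125 + (24*30)*71 = 137125 + 720*71 = 137125 + 51120 = 188245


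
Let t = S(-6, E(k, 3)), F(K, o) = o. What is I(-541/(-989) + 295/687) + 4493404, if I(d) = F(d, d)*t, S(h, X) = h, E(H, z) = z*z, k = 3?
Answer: 1017669304480/226481 ≈ 4.4934e+6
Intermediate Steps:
E(H, z) = z²
t = -6
I(d) = -6*d (I(d) = d*(-6) = -6*d)
I(-541/(-989) + 295/687) + 4493404 = -6*(-541/(-989) + 295/687) + 4493404 = -6*(-541*(-1/989) + 295*(1/687)) + 4493404 = -6*(541/989 + 295/687) + 4493404 = -6*663422/679443 + 4493404 = -1326844/226481 + 4493404 = 1017669304480/226481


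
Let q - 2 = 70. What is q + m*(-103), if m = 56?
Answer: -5696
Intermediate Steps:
q = 72 (q = 2 + 70 = 72)
q + m*(-103) = 72 + 56*(-103) = 72 - 5768 = -5696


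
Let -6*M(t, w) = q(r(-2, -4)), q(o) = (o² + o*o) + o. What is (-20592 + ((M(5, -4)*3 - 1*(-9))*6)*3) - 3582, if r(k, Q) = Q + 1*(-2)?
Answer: -24606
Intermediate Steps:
r(k, Q) = -2 + Q (r(k, Q) = Q - 2 = -2 + Q)
q(o) = o + 2*o² (q(o) = (o² + o²) + o = 2*o² + o = o + 2*o²)
M(t, w) = -11 (M(t, w) = -(-2 - 4)*(1 + 2*(-2 - 4))/6 = -(-1)*(1 + 2*(-6)) = -(-1)*(1 - 12) = -(-1)*(-11) = -⅙*66 = -11)
(-20592 + ((M(5, -4)*3 - 1*(-9))*6)*3) - 3582 = (-20592 + ((-11*3 - 1*(-9))*6)*3) - 3582 = (-20592 + ((-33 + 9)*6)*3) - 3582 = (-20592 - 24*6*3) - 3582 = (-20592 - 144*3) - 3582 = (-20592 - 432) - 3582 = -21024 - 3582 = -24606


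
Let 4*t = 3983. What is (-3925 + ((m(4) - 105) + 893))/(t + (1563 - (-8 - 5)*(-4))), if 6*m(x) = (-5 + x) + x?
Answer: -12546/10027 ≈ -1.2512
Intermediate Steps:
t = 3983/4 (t = (¼)*3983 = 3983/4 ≈ 995.75)
m(x) = -⅚ + x/3 (m(x) = ((-5 + x) + x)/6 = (-5 + 2*x)/6 = -⅚ + x/3)
(-3925 + ((m(4) - 105) + 893))/(t + (1563 - (-8 - 5)*(-4))) = (-3925 + (((-⅚ + (⅓)*4) - 105) + 893))/(3983/4 + (1563 - (-8 - 5)*(-4))) = (-3925 + (((-⅚ + 4/3) - 105) + 893))/(3983/4 + (1563 - (-13*(-4)))) = (-3925 + ((½ - 105) + 893))/(3983/4 + (1563 - 52)) = (-3925 + (-209/2 + 893))/(3983/4 + (1563 - 1*52)) = (-3925 + 1577/2)/(3983/4 + (1563 - 52)) = -6273/(2*(3983/4 + 1511)) = -6273/(2*10027/4) = -6273/2*4/10027 = -12546/10027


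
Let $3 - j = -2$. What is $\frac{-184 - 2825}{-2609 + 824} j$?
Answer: $\frac{59}{7} \approx 8.4286$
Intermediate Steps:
$j = 5$ ($j = 3 - -2 = 3 + 2 = 5$)
$\frac{-184 - 2825}{-2609 + 824} j = \frac{-184 - 2825}{-2609 + 824} \cdot 5 = - \frac{3009}{-1785} \cdot 5 = \left(-3009\right) \left(- \frac{1}{1785}\right) 5 = \frac{59}{35} \cdot 5 = \frac{59}{7}$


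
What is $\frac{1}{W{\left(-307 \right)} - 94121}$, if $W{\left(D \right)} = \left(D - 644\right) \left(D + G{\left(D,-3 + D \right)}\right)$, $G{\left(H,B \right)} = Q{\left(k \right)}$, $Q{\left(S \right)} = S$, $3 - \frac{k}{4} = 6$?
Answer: $\frac{1}{209248} \approx 4.779 \cdot 10^{-6}$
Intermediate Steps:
$k = -12$ ($k = 12 - 24 = -12$)
$G{\left(H,B \right)} = -12$
$W{\left(D \right)} = \left(-644 + D\right) \left(-12 + D\right)$ ($W{\left(D \right)} = \left(D - 644\right) \left(D - 12\right) = \left(-644 + D\right) \left(-12 + D\right)$)
$\frac{1}{W{\left(-307 \right)} - 94121} = \frac{1}{\left(7728 + \left(-307\right)^{2} - -201392\right) - 94121} = \frac{1}{\left(7728 + 94249 + 201392\right) - 94121} = \frac{1}{303369 - 94121} = \frac{1}{209248}$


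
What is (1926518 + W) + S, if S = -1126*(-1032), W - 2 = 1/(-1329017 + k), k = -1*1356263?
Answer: 8293626914559/2685280 ≈ 3.0886e+6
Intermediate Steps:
k = -1356263
W = 5370559/2685280 (W = 2 + 1/(-1329017 - 1356263) = 2 + 1/(-2685280) = 2 - 1/2685280 = 5370559/2685280 ≈ 2.0000)
S = 1162032
(1926518 + W) + S = (1926518 + 5370559/2685280) + 1162032 = 5173245625599/2685280 + 1162032 = 8293626914559/2685280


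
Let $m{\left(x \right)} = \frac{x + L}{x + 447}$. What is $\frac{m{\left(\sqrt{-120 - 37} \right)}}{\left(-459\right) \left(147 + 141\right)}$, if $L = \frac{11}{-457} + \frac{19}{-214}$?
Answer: $- \frac{10420747}{2585183087350656} - \frac{1619509 i \sqrt{157}}{95747521753728} \approx -4.031 \cdot 10^{-9} - 2.1194 \cdot 10^{-7} i$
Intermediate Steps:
$L = - \frac{11037}{97798}$ ($L = 11 \left(- \frac{1}{457}\right) + 19 \left(- \frac{1}{214}\right) = - \frac{11}{457} - \frac{19}{214} = - \frac{11037}{97798} \approx -0.11286$)
$m{\left(x \right)} = \frac{- \frac{11037}{97798} + x}{447 + x}$ ($m{\left(x \right)} = \frac{x - \frac{11037}{97798}}{x + 447} = \frac{- \frac{11037}{97798} + x}{447 + x}$)
$\frac{m{\left(\sqrt{-120 - 37} \right)}}{\left(-459\right) \left(147 + 141\right)} = \frac{\frac{1}{447 + \sqrt{-120 - 37}} \left(- \frac{11037}{97798} + \sqrt{-120 - 37}\right)}{\left(-459\right) \left(147 + 141\right)} = \frac{\frac{1}{447 + \sqrt{-157}} \left(- \frac{11037}{97798} + \sqrt{-157}\right)}{\left(-459\right) 288} = \frac{\frac{1}{447 + i \sqrt{157}} \left(- \frac{11037}{97798} + i \sqrt{157}\right)}{-132192} = \frac{- \frac{11037}{97798} + i \sqrt{157}}{447 + i \sqrt{157}} \left(- \frac{1}{132192}\right) = - \frac{- \frac{11037}{97798} + i \sqrt{157}}{132192 \left(447 + i \sqrt{157}\right)}$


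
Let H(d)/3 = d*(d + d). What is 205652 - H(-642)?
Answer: -2267332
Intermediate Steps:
H(d) = 6*d**2 (H(d) = 3*(d*(d + d)) = 3*(d*(2*d)) = 3*(2*d**2) = 6*d**2)
205652 - H(-642) = 205652 - 6*(-642)**2 = 205652 - 6*412164 = 205652 - 1*2472984 = 205652 - 2472984 = -2267332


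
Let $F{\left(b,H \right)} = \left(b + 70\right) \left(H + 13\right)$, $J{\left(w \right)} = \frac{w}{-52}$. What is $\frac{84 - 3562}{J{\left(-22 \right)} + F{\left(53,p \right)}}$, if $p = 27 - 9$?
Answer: $- \frac{90428}{99149} \approx -0.91204$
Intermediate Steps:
$J{\left(w \right)} = - \frac{w}{52}$ ($J{\left(w \right)} = w \left(- \frac{1}{52}\right) = - \frac{w}{52}$)
$p = 18$
$F{\left(b,H \right)} = \left(13 + H\right) \left(70 + b\right)$ ($F{\left(b,H \right)} = \left(70 + b\right) \left(13 + H\right) = \left(13 + H\right) \left(70 + b\right)$)
$\frac{84 - 3562}{J{\left(-22 \right)} + F{\left(53,p \right)}} = \frac{84 - 3562}{\left(- \frac{1}{52}\right) \left(-22\right) + \left(910 + 13 \cdot 53 + 70 \cdot 18 + 18 \cdot 53\right)} = - \frac{3478}{\frac{11}{26} + \left(910 + 689 + 1260 + 954\right)} = - \frac{3478}{\frac{11}{26} + 3813} = - \frac{3478}{\frac{99149}{26}} = \left(-3478\right) \frac{26}{99149} = - \frac{90428}{99149}$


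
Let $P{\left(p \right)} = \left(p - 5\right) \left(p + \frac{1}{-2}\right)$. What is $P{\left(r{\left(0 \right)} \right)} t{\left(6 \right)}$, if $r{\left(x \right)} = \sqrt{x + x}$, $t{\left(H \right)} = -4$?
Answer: $-10$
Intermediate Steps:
$r{\left(x \right)} = \sqrt{2} \sqrt{x}$ ($r{\left(x \right)} = \sqrt{2 x} = \sqrt{2} \sqrt{x}$)
$P{\left(p \right)} = \left(-5 + p\right) \left(- \frac{1}{2} + p\right)$ ($P{\left(p \right)} = \left(-5 + p\right) \left(p - \frac{1}{2}\right) = \left(-5 + p\right) \left(- \frac{1}{2} + p\right)$)
$P{\left(r{\left(0 \right)} \right)} t{\left(6 \right)} = \left(\frac{5}{2} + \left(\sqrt{2} \sqrt{0}\right)^{2} - \frac{11 \sqrt{2} \sqrt{0}}{2}\right) \left(-4\right) = \left(\frac{5}{2} + \left(\sqrt{2} \cdot 0\right)^{2} - \frac{11 \sqrt{2} \cdot 0}{2}\right) \left(-4\right) = \left(\frac{5}{2} + 0^{2} - 0\right) \left(-4\right) = \left(\frac{5}{2} + 0 + 0\right) \left(-4\right) = \frac{5}{2} \left(-4\right) = -10$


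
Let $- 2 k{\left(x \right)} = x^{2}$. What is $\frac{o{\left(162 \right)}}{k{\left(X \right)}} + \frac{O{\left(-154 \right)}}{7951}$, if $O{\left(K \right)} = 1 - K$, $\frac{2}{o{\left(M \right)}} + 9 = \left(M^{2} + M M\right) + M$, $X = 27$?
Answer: $\frac{5948137991}{305121922839} \approx 0.019494$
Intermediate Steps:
$o{\left(M \right)} = \frac{2}{-9 + M + 2 M^{2}}$ ($o{\left(M \right)} = \frac{2}{-9 + \left(\left(M^{2} + M M\right) + M\right)} = \frac{2}{-9 + \left(\left(M^{2} + M^{2}\right) + M\right)} = \frac{2}{-9 + \left(2 M^{2} + M\right)} = \frac{2}{-9 + \left(M + 2 M^{2}\right)} = \frac{2}{-9 + M + 2 M^{2}}$)
$k{\left(x \right)} = - \frac{x^{2}}{2}$
$\frac{o{\left(162 \right)}}{k{\left(X \right)}} + \frac{O{\left(-154 \right)}}{7951} = \frac{2 \frac{1}{-9 + 162 + 2 \cdot 162^{2}}}{\left(- \frac{1}{2}\right) 27^{2}} + \frac{1 - -154}{7951} = \frac{2 \frac{1}{-9 + 162 + 2 \cdot 26244}}{\left(- \frac{1}{2}\right) 729} + \left(1 + 154\right) \frac{1}{7951} = \frac{2 \frac{1}{-9 + 162 + 52488}}{- \frac{729}{2}} + 155 \cdot \frac{1}{7951} = \frac{2}{52641} \left(- \frac{2}{729}\right) + \frac{155}{7951} = - \frac{4}{38375289} + \frac{155}{7951} = \frac{5948137991}{305121922839}$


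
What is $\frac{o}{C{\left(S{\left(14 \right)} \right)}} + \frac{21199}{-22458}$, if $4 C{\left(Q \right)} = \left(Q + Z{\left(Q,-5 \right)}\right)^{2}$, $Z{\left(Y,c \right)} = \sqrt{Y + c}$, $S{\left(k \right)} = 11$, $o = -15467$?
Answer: $- \frac{176738162863}{297007050} + \frac{1361096 \sqrt{6}}{13225} \approx -342.97$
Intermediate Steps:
$C{\left(Q \right)} = \frac{\left(Q + \sqrt{-5 + Q}\right)^{2}}{4}$ ($C{\left(Q \right)} = \frac{\left(Q + \sqrt{Q - 5}\right)^{2}}{4} = \frac{\left(Q + \sqrt{-5 + Q}\right)^{2}}{4}$)
$\frac{o}{C{\left(S{\left(14 \right)} \right)}} + \frac{21199}{-22458} = - \frac{15467}{\frac{1}{4} \left(11 + \sqrt{-5 + 11}\right)^{2}} + \frac{21199}{-22458} = - \frac{15467}{\frac{1}{4} \left(11 + \sqrt{6}\right)^{2}} + 21199 \left(- \frac{1}{22458}\right) = - 15467 \frac{4}{\left(11 + \sqrt{6}\right)^{2}} - \frac{21199}{22458} = - \frac{61868}{\left(11 + \sqrt{6}\right)^{2}} - \frac{21199}{22458} = - \frac{21199}{22458} - \frac{61868}{\left(11 + \sqrt{6}\right)^{2}}$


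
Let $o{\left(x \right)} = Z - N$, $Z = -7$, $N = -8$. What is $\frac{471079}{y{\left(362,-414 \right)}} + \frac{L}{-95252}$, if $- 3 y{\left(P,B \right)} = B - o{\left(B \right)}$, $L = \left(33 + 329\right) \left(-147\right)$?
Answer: $\frac{67317867267}{19764790} \approx 3405.9$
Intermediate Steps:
$L = -53214$ ($L = 362 \left(-147\right) = -53214$)
$o{\left(x \right)} = 1$ ($o{\left(x \right)} = -7 - -8 = -7 + 8 = 1$)
$y{\left(P,B \right)} = \frac{1}{3} - \frac{B}{3}$ ($y{\left(P,B \right)} = - \frac{B - 1}{3} = - \frac{-1 + B}{3} = \frac{1}{3} - \frac{B}{3}$)
$\frac{471079}{y{\left(362,-414 \right)}} + \frac{L}{-95252} = \frac{471079}{\frac{1}{3} - -138} - \frac{53214}{-95252} = \frac{471079}{\frac{1}{3} + 138} - - \frac{26607}{47626} = \frac{471079}{\frac{415}{3}} + \frac{26607}{47626} = 471079 \cdot \frac{3}{415} + \frac{26607}{47626} = \frac{1413237}{415} + \frac{26607}{47626} = \frac{67317867267}{19764790}$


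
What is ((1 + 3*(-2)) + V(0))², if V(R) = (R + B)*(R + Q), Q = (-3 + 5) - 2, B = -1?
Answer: 25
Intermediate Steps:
Q = 0 (Q = 2 - 2 = 0)
V(R) = R*(-1 + R) (V(R) = (R - 1)*(R + 0) = (-1 + R)*R = R*(-1 + R))
((1 + 3*(-2)) + V(0))² = ((1 + 3*(-2)) + 0*(-1 + 0))² = ((1 - 6) + 0*(-1))² = (-5 + 0)² = (-5)² = 25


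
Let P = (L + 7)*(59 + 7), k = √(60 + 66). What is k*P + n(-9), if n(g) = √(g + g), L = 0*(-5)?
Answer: 1386*√14 + 3*I*√2 ≈ 5185.9 + 4.2426*I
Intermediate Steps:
L = 0
n(g) = √2*√g (n(g) = √(2*g) = √2*√g)
k = 3*√14 (k = √126 = 3*√14 ≈ 11.225)
P = 462 (P = (0 + 7)*(59 + 7) = 7*66 = 462)
k*P + n(-9) = (3*√14)*462 + √2*√(-9) = 1386*√14 + √2*(3*I) = 1386*√14 + 3*I*√2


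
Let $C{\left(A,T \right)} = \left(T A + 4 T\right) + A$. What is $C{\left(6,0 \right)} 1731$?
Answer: $10386$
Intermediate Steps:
$C{\left(A,T \right)} = A + 4 T + A T$ ($C{\left(A,T \right)} = \left(A T + 4 T\right) + A = \left(4 T + A T\right) + A = A + 4 T + A T$)
$C{\left(6,0 \right)} 1731 = \left(6 + 4 \cdot 0 + 6 \cdot 0\right) 1731 = \left(6 + 0 + 0\right) 1731 = 6 \cdot 1731 = 10386$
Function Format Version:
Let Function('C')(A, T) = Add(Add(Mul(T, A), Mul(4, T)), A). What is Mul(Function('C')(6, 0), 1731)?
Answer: 10386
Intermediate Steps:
Function('C')(A, T) = Add(A, Mul(4, T), Mul(A, T)) (Function('C')(A, T) = Add(Add(Mul(A, T), Mul(4, T)), A) = Add(Add(Mul(4, T), Mul(A, T)), A) = Add(A, Mul(4, T), Mul(A, T)))
Mul(Function('C')(6, 0), 1731) = Mul(Add(6, Mul(4, 0), Mul(6, 0)), 1731) = Mul(Add(6, 0, 0), 1731) = Mul(6, 1731) = 10386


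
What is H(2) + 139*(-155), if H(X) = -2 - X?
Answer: -21549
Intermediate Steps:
H(2) + 139*(-155) = (-2 - 1*2) + 139*(-155) = (-2 - 2) - 21545 = -4 - 21545 = -21549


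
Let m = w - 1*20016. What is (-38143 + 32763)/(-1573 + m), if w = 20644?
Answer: 1076/189 ≈ 5.6931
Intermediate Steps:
m = 628 (m = 20644 - 1*20016 = 20644 - 20016 = 628)
(-38143 + 32763)/(-1573 + m) = (-38143 + 32763)/(-1573 + 628) = -5380/(-945) = -5380*(-1/945) = 1076/189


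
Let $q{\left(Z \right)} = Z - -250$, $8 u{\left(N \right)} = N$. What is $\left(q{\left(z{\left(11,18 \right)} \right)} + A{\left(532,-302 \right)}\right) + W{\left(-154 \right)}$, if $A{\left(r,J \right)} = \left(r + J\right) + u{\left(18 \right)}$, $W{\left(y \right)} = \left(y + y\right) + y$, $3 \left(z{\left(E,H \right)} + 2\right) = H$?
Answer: $\frac{97}{4} \approx 24.25$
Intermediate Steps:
$z{\left(E,H \right)} = -2 + \frac{H}{3}$
$u{\left(N \right)} = \frac{N}{8}$
$W{\left(y \right)} = 3 y$ ($W{\left(y \right)} = 2 y + y = 3 y$)
$A{\left(r,J \right)} = \frac{9}{4} + J + r$ ($A{\left(r,J \right)} = \left(r + J\right) + \frac{1}{8} \cdot 18 = \left(J + r\right) + \frac{9}{4} = \frac{9}{4} + J + r$)
$q{\left(Z \right)} = 250 + Z$ ($q{\left(Z \right)} = Z + 250 = 250 + Z$)
$\left(q{\left(z{\left(11,18 \right)} \right)} + A{\left(532,-302 \right)}\right) + W{\left(-154 \right)} = \left(\left(250 + \left(-2 + \frac{1}{3} \cdot 18\right)\right) + \left(\frac{9}{4} - 302 + 532\right)\right) + 3 \left(-154\right) = \left(\left(250 + \left(-2 + 6\right)\right) + \frac{929}{4}\right) - 462 = \left(\left(250 + 4\right) + \frac{929}{4}\right) - 462 = \left(254 + \frac{929}{4}\right) - 462 = \frac{1945}{4} - 462 = \frac{97}{4}$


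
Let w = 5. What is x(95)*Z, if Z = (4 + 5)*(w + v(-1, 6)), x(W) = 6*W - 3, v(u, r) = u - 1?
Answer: 15309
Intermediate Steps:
v(u, r) = -1 + u
x(W) = -3 + 6*W
Z = 27 (Z = (4 + 5)*(5 + (-1 - 1)) = 9*(5 - 2) = 9*3 = 27)
x(95)*Z = (-3 + 6*95)*27 = (-3 + 570)*27 = 567*27 = 15309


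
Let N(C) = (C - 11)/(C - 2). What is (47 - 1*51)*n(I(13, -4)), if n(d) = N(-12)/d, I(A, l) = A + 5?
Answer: -23/63 ≈ -0.36508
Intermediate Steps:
I(A, l) = 5 + A
N(C) = (-11 + C)/(-2 + C)
n(d) = 23/(14*d) (n(d) = ((-11 - 12)/(-2 - 12))/d = (-23/(-14))/d = (-1/14*(-23))/d = 23/(14*d))
(47 - 1*51)*n(I(13, -4)) = (47 - 1*51)*(23/(14*(5 + 13))) = (47 - 51)*((23/14)/18) = -46/(7*18) = -4*23/252 = -23/63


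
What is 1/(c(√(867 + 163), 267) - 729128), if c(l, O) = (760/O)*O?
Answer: -1/728368 ≈ -1.3729e-6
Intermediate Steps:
c(l, O) = 760
1/(c(√(867 + 163), 267) - 729128) = 1/(760 - 729128) = 1/(-728368) = -1/728368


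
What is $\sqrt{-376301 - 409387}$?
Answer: $2 i \sqrt{196422} \approx 886.39 i$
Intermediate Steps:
$\sqrt{-376301 - 409387} = \sqrt{-785688} = 2 i \sqrt{196422}$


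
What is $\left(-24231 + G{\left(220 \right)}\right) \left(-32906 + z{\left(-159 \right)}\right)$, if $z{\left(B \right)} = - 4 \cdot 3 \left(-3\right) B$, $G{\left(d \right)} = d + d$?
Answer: $919046330$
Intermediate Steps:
$G{\left(d \right)} = 2 d$
$z{\left(B \right)} = 36 B$ ($z{\left(B \right)} = \left(-4\right) \left(-9\right) B = 36 B$)
$\left(-24231 + G{\left(220 \right)}\right) \left(-32906 + z{\left(-159 \right)}\right) = \left(-24231 + 2 \cdot 220\right) \left(-32906 + 36 \left(-159\right)\right) = \left(-24231 + 440\right) \left(-32906 - 5724\right) = \left(-23791\right) \left(-38630\right) = 919046330$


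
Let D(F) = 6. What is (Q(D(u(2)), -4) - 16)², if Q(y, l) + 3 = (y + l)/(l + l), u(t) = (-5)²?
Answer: 5929/16 ≈ 370.56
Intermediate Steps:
u(t) = 25
Q(y, l) = -3 + (l + y)/(2*l) (Q(y, l) = -3 + (y + l)/(l + l) = -3 + (l + y)/((2*l)) = -3 + (l + y)*(1/(2*l)) = -3 + (l + y)/(2*l))
(Q(D(u(2)), -4) - 16)² = ((½)*(6 - 5*(-4))/(-4) - 16)² = ((½)*(-¼)*(6 + 20) - 16)² = ((½)*(-¼)*26 - 16)² = (-13/4 - 16)² = (-77/4)² = 5929/16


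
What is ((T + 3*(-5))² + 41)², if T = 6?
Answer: 14884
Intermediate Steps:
((T + 3*(-5))² + 41)² = ((6 + 3*(-5))² + 41)² = ((6 - 15)² + 41)² = ((-9)² + 41)² = (81 + 41)² = 122² = 14884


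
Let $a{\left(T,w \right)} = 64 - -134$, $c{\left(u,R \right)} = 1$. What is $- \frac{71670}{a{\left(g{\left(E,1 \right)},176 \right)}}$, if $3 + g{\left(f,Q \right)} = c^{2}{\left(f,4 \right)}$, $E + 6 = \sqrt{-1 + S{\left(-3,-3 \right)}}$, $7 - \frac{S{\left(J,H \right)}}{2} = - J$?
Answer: $- \frac{11945}{33} \approx -361.97$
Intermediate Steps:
$S{\left(J,H \right)} = 14 + 2 J$ ($S{\left(J,H \right)} = 14 - 2 \left(- J\right) = 14 + 2 J$)
$E = -6 + \sqrt{7}$ ($E = -6 + \sqrt{-1 + \left(14 + 2 \left(-3\right)\right)} = -6 + \sqrt{-1 + \left(14 - 6\right)} = -6 + \sqrt{-1 + 8} = -6 + \sqrt{7} \approx -3.3542$)
$g{\left(f,Q \right)} = -2$ ($g{\left(f,Q \right)} = -3 + 1^{2} = -3 + 1 = -2$)
$a{\left(T,w \right)} = 198$ ($a{\left(T,w \right)} = 64 + 134 = 198$)
$- \frac{71670}{a{\left(g{\left(E,1 \right)},176 \right)}} = - \frac{71670}{198} = \left(-71670\right) \frac{1}{198} = - \frac{11945}{33}$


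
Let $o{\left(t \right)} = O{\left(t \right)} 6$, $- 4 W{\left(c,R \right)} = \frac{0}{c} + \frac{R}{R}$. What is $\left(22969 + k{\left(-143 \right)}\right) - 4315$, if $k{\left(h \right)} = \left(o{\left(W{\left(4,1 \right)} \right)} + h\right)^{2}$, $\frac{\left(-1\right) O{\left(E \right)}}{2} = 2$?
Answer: $46543$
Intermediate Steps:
$W{\left(c,R \right)} = - \frac{1}{4}$ ($W{\left(c,R \right)} = - \frac{\frac{0}{c} + \frac{R}{R}}{4} = - \frac{0 + 1}{4} = \left(- \frac{1}{4}\right) 1 = - \frac{1}{4}$)
$O{\left(E \right)} = -4$ ($O{\left(E \right)} = \left(-2\right) 2 = -4$)
$o{\left(t \right)} = -24$ ($o{\left(t \right)} = \left(-4\right) 6 = -24$)
$k{\left(h \right)} = \left(-24 + h\right)^{2}$
$\left(22969 + k{\left(-143 \right)}\right) - 4315 = \left(22969 + \left(-24 - 143\right)^{2}\right) - 4315 = \left(22969 + \left(-167\right)^{2}\right) - 4315 = \left(22969 + 27889\right) - 4315 = 50858 - 4315 = 46543$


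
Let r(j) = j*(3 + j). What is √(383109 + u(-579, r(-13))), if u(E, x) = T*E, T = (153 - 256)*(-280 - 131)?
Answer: 7*I*√492402 ≈ 4912.0*I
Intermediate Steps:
T = 42333 (T = -103*(-411) = 42333)
u(E, x) = 42333*E
√(383109 + u(-579, r(-13))) = √(383109 + 42333*(-579)) = √(383109 - 24510807) = √(-24127698) = 7*I*√492402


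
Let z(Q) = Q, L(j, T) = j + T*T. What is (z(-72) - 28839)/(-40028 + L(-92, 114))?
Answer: 28911/27124 ≈ 1.0659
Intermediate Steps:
L(j, T) = j + T²
(z(-72) - 28839)/(-40028 + L(-92, 114)) = (-72 - 28839)/(-40028 + (-92 + 114²)) = -28911/(-40028 + (-92 + 12996)) = -28911/(-40028 + 12904) = -28911/(-27124) = -28911*(-1/27124) = 28911/27124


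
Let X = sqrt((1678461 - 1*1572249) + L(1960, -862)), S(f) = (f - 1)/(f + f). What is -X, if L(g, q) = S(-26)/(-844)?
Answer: -sqrt(12786308604147)/10972 ≈ -325.90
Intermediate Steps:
S(f) = (-1 + f)/(2*f) (S(f) = (-1 + f)/((2*f)) = (-1 + f)*(1/(2*f)) = (-1 + f)/(2*f))
L(g, q) = -27/43888 (L(g, q) = ((1/2)*(-1 - 26)/(-26))/(-844) = ((1/2)*(-1/26)*(-27))*(-1/844) = (27/52)*(-1/844) = -27/43888)
X = sqrt(12786308604147)/10972 (X = sqrt((1678461 - 1*1572249) - 27/43888) = sqrt((1678461 - 1572249) - 27/43888) = sqrt(106212 - 27/43888) = sqrt(4661432229/43888) = sqrt(12786308604147)/10972 ≈ 325.90)
-X = -sqrt(12786308604147)/10972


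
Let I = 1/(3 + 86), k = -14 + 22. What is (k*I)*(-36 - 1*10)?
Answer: -368/89 ≈ -4.1348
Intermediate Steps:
k = 8
I = 1/89 ≈ 0.011236
(k*I)*(-36 - 1*10) = (8*(1/89))*(-36 - 1*10) = 8*(-36 - 10)/89 = (8/89)*(-46) = -368/89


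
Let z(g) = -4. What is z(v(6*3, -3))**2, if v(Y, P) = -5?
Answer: 16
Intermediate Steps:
z(v(6*3, -3))**2 = (-4)**2 = 16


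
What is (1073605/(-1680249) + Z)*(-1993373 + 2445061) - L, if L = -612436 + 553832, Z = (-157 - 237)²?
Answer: 117815713434410788/1680249 ≈ 7.0118e+10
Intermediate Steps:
Z = 155236 (Z = (-394)² = 155236)
L = -58604
(1073605/(-1680249) + Z)*(-1993373 + 2445061) - L = (1073605/(-1680249) + 155236)*(-1993373 + 2445061) - 1*(-58604) = (1073605*(-1/1680249) + 155236)*451688 + 58604 = (-1073605/1680249 + 155236)*451688 + 58604 = (260834060159/1680249)*451688 + 58604 = 117815614965098392/1680249 + 58604 = 117815713434410788/1680249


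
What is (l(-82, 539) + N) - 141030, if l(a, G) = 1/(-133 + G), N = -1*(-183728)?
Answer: 17335389/406 ≈ 42698.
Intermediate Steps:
N = 183728
(l(-82, 539) + N) - 141030 = (1/(-133 + 539) + 183728) - 141030 = (1/406 + 183728) - 141030 = 74593569/406 - 141030 = 17335389/406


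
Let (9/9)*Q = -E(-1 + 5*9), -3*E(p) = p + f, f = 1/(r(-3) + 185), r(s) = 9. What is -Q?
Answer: -8537/582 ≈ -14.668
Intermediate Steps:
f = 1/194 (f = 1/(9 + 185) = 1/194 ≈ 0.0051546)
E(p) = -1/582 - p/3 (E(p) = -(p + 1/194)/3 = -(1/194 + p)/3 = -1/582 - p/3)
Q = 8537/582 (Q = -(-1/582 - (-1 + 5*9)/3) = -(-1/582 - (-1 + 45)/3) = -(-1/582 - 1/3*44) = -(-1/582 - 44/3) = -1*(-8537/582) = 8537/582 ≈ 14.668)
-Q = -1*8537/582 = -8537/582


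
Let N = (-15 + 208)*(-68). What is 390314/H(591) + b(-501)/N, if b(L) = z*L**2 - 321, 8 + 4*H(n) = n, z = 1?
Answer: 5085944326/1912823 ≈ 2658.9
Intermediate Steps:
H(n) = -2 + n/4
b(L) = -321 + L**2 (b(L) = 1*L**2 - 321 = L**2 - 321 = -321 + L**2)
N = -13124 (N = 193*(-68) = -13124)
390314/H(591) + b(-501)/N = 390314/(-2 + (1/4)*591) + (-321 + (-501)**2)/(-13124) = 390314/(-2 + 591/4) + (-321 + 251001)*(-1/13124) = 390314/(583/4) + 250680*(-1/13124) = 390314*(4/583) - 62670/3281 = 1561256/583 - 62670/3281 = 5085944326/1912823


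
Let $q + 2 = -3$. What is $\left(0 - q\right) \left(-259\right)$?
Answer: $-1295$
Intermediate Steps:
$q = -5$ ($q = -2 - 3 = -5$)
$\left(0 - q\right) \left(-259\right) = \left(0 - -5\right) \left(-259\right) = \left(0 + 5\right) \left(-259\right) = 5 \left(-259\right) = -1295$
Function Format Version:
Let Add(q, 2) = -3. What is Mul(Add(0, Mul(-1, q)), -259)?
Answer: -1295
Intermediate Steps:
q = -5 (q = Add(-2, -3) = -5)
Mul(Add(0, Mul(-1, q)), -259) = Mul(Add(0, Mul(-1, -5)), -259) = Mul(Add(0, 5), -259) = Mul(5, -259) = -1295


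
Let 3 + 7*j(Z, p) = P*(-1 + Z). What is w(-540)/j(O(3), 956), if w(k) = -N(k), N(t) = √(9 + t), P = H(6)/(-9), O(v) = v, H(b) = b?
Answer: 63*I*√59/13 ≈ 37.224*I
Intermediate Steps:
P = -⅔ (P = 6/(-9) = 6*(-⅑) = -⅔ ≈ -0.66667)
j(Z, p) = -⅓ - 2*Z/21 (j(Z, p) = -3/7 + (-2*(-1 + Z)/3)/7 = -3/7 + (⅔ - 2*Z/3)/7 = -3/7 + (2/21 - 2*Z/21) = -⅓ - 2*Z/21)
w(k) = -√(9 + k)
w(-540)/j(O(3), 956) = (-√(9 - 540))/(-⅓ - 2/21*3) = (-√(-531))/(-⅓ - 2/7) = (-3*I*√59)/(-13/21) = -3*I*√59*(-21/13) = 63*I*√59/13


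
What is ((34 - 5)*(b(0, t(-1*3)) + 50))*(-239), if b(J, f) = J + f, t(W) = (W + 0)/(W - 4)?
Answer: -2446643/7 ≈ -3.4952e+5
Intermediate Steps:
t(W) = W/(-4 + W)
((34 - 5)*(b(0, t(-1*3)) + 50))*(-239) = ((34 - 5)*((0 + (-1*3)/(-4 - 1*3)) + 50))*(-239) = (29*((0 - 3/(-4 - 3)) + 50))*(-239) = (29*((0 - 3/(-7)) + 50))*(-239) = (29*((0 - 3*(-⅐)) + 50))*(-239) = (29*((0 + 3/7) + 50))*(-239) = (29*(3/7 + 50))*(-239) = (29*(353/7))*(-239) = (10237/7)*(-239) = -2446643/7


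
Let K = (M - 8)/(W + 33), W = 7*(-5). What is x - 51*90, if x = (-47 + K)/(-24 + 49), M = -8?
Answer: -114789/25 ≈ -4591.6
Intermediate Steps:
W = -35
K = 8 (K = (-8 - 8)/(-35 + 33) = -16/(-2) = -16*(-½) = 8)
x = -39/25 (x = (-47 + 8)/(-24 + 49) = -39/25 ≈ -1.5600)
x - 51*90 = -39/25 - 51*90 = -39/25 - 4590 = -114789/25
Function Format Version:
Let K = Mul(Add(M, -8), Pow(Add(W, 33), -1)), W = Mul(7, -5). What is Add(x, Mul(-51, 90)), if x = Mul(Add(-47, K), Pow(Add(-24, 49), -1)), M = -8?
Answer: Rational(-114789, 25) ≈ -4591.6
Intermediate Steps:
W = -35
K = 8 (K = Mul(Add(-8, -8), Pow(Add(-35, 33), -1)) = Mul(-16, Pow(-2, -1)) = Mul(-16, Rational(-1, 2)) = 8)
x = Rational(-39, 25) (x = Mul(Add(-47, 8), Pow(Add(-24, 49), -1)) = Mul(-39, Pow(25, -1)) = Mul(-39, Rational(1, 25)) = Rational(-39, 25) ≈ -1.5600)
Add(x, Mul(-51, 90)) = Add(Rational(-39, 25), Mul(-51, 90)) = Add(Rational(-39, 25), -4590) = Rational(-114789, 25)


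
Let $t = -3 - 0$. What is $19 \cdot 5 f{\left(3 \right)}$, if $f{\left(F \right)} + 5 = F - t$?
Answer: $95$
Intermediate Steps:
$t = -3$ ($t = -3 + 0 = -3$)
$f{\left(F \right)} = -2 + F$ ($f{\left(F \right)} = -5 + \left(F - -3\right) = -5 + \left(F + 3\right) = -5 + \left(3 + F\right) = -2 + F$)
$19 \cdot 5 f{\left(3 \right)} = 19 \cdot 5 \left(-2 + 3\right) = 95 \cdot 1 = 95$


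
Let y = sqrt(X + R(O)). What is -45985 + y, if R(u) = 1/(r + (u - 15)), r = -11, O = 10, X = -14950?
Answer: -45985 + I*sqrt(239201)/4 ≈ -45985.0 + 122.27*I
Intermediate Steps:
R(u) = 1/(-26 + u) (R(u) = 1/(-11 + (u - 15)) = 1/(-11 + (-15 + u)) = 1/(-26 + u))
y = I*sqrt(239201)/4 (y = sqrt(-14950 + 1/(-26 + 10)) = sqrt(-14950 + 1/(-16)) = sqrt(-14950 - 1/16) = sqrt(-239201/16) = I*sqrt(239201)/4 ≈ 122.27*I)
-45985 + y = -45985 + I*sqrt(239201)/4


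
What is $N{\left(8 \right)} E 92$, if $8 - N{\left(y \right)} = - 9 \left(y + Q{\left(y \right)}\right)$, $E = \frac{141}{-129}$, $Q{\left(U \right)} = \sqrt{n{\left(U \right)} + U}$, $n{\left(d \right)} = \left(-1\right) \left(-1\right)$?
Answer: $- \frac{462668}{43} \approx -10760.0$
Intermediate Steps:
$n{\left(d \right)} = 1$
$Q{\left(U \right)} = \sqrt{1 + U}$
$E = - \frac{47}{43}$ ($E = 141 \left(- \frac{1}{129}\right) = - \frac{47}{43} \approx -1.093$)
$N{\left(y \right)} = 8 + 9 y + 9 \sqrt{1 + y}$ ($N{\left(y \right)} = 8 - - 9 \left(y + \sqrt{1 + y}\right) = 8 - \left(- 9 y - 9 \sqrt{1 + y}\right) = 8 + \left(9 y + 9 \sqrt{1 + y}\right) = 8 + 9 y + 9 \sqrt{1 + y}$)
$N{\left(8 \right)} E 92 = \left(8 + 9 \cdot 8 + 9 \sqrt{1 + 8}\right) \left(- \frac{47}{43}\right) 92 = \left(8 + 72 + 9 \sqrt{9}\right) \left(- \frac{47}{43}\right) 92 = \left(8 + 72 + 9 \cdot 3\right) \left(- \frac{47}{43}\right) 92 = \left(8 + 72 + 27\right) \left(- \frac{47}{43}\right) 92 = 107 \left(- \frac{47}{43}\right) 92 = \left(- \frac{5029}{43}\right) 92 = - \frac{462668}{43}$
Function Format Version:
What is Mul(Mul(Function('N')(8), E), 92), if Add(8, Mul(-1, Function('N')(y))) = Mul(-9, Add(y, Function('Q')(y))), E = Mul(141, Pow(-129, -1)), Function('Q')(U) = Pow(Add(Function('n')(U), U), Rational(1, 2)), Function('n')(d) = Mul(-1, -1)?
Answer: Rational(-462668, 43) ≈ -10760.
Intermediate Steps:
Function('n')(d) = 1
Function('Q')(U) = Pow(Add(1, U), Rational(1, 2))
E = Rational(-47, 43) (E = Mul(141, Rational(-1, 129)) = Rational(-47, 43) ≈ -1.0930)
Function('N')(y) = Add(8, Mul(9, y), Mul(9, Pow(Add(1, y), Rational(1, 2)))) (Function('N')(y) = Add(8, Mul(-1, Mul(-9, Add(y, Pow(Add(1, y), Rational(1, 2)))))) = Add(8, Mul(-1, Add(Mul(-9, y), Mul(-9, Pow(Add(1, y), Rational(1, 2)))))) = Add(8, Add(Mul(9, y), Mul(9, Pow(Add(1, y), Rational(1, 2))))) = Add(8, Mul(9, y), Mul(9, Pow(Add(1, y), Rational(1, 2)))))
Mul(Mul(Function('N')(8), E), 92) = Mul(Mul(Add(8, Mul(9, 8), Mul(9, Pow(Add(1, 8), Rational(1, 2)))), Rational(-47, 43)), 92) = Mul(Mul(Add(8, 72, Mul(9, Pow(9, Rational(1, 2)))), Rational(-47, 43)), 92) = Mul(Mul(Add(8, 72, Mul(9, 3)), Rational(-47, 43)), 92) = Mul(Mul(Add(8, 72, 27), Rational(-47, 43)), 92) = Mul(Mul(107, Rational(-47, 43)), 92) = Mul(Rational(-5029, 43), 92) = Rational(-462668, 43)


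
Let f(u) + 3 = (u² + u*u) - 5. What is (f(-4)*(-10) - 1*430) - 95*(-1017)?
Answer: 95945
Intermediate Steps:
f(u) = -8 + 2*u² (f(u) = -3 + ((u² + u*u) - 5) = -3 + ((u² + u²) - 5) = -3 + (2*u² - 5) = -3 + (-5 + 2*u²) = -8 + 2*u²)
(f(-4)*(-10) - 1*430) - 95*(-1017) = ((-8 + 2*(-4)²)*(-10) - 1*430) - 95*(-1017) = ((-8 + 2*16)*(-10) - 430) + 96615 = ((-8 + 32)*(-10) - 430) + 96615 = (24*(-10) - 430) + 96615 = (-240 - 430) + 96615 = -670 + 96615 = 95945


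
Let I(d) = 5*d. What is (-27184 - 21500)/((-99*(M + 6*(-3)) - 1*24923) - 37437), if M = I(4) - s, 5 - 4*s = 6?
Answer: 194736/250331 ≈ 0.77791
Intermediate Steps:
s = -¼ (s = 5/4 - ¼*6 = 5/4 - 3/2 = -¼ ≈ -0.25000)
M = 81/4 (M = 5*4 - 1*(-¼) = 20 + ¼ = 81/4 ≈ 20.250)
(-27184 - 21500)/((-99*(M + 6*(-3)) - 1*24923) - 37437) = (-27184 - 21500)/((-99*(81/4 + 6*(-3)) - 1*24923) - 37437) = -48684/((-99*(81/4 - 18) - 24923) - 37437) = -48684/((-99*9/4 - 24923) - 37437) = -48684/((-891/4 - 24923) - 37437) = -48684/(-100583/4 - 37437) = -48684/(-250331/4) = -48684*(-4/250331) = 194736/250331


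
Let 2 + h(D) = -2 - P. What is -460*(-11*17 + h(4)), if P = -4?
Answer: 86020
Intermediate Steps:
h(D) = 0 (h(D) = -2 + (-2 - 1*(-4)) = -2 + (-2 + 4) = -2 + 2 = 0)
-460*(-11*17 + h(4)) = -460*(-11*17 + 0) = -460*(-187 + 0) = -460*(-187) = 86020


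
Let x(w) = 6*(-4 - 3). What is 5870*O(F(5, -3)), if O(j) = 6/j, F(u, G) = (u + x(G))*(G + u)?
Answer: -17610/37 ≈ -475.95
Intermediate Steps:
x(w) = -42 (x(w) = 6*(-7) = -42)
F(u, G) = (-42 + u)*(G + u) (F(u, G) = (u - 42)*(G + u) = (-42 + u)*(G + u))
5870*O(F(5, -3)) = 5870*(6/(5**2 - 42*(-3) - 42*5 - 3*5)) = 5870*(6/(25 + 126 - 210 - 15)) = 5870*(6/(-74)) = 5870*(6*(-1/74)) = 5870*(-3/37) = -17610/37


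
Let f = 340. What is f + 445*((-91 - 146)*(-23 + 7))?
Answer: 1687780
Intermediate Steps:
f + 445*((-91 - 146)*(-23 + 7)) = 340 + 445*((-91 - 146)*(-23 + 7)) = 340 + 445*(-237*(-16)) = 340 + 445*3792 = 340 + 1687440 = 1687780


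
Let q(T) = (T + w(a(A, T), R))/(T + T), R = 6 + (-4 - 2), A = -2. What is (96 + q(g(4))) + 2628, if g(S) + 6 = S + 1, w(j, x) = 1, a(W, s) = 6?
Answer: 2724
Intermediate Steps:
R = 0 (R = 6 - 6 = 0)
g(S) = -5 + S (g(S) = -6 + (S + 1) = -6 + (1 + S) = -5 + S)
q(T) = (1 + T)/(2*T) (q(T) = (T + 1)/(T + T) = (1 + T)/((2*T)) = (1 + T)*(1/(2*T)) = (1 + T)/(2*T))
(96 + q(g(4))) + 2628 = (96 + (1 + (-5 + 4))/(2*(-5 + 4))) + 2628 = (96 + (½)*(1 - 1)/(-1)) + 2628 = (96 + (½)*(-1)*0) + 2628 = (96 + 0) + 2628 = 96 + 2628 = 2724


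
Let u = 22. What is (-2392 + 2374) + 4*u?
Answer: 70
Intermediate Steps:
(-2392 + 2374) + 4*u = (-2392 + 2374) + 4*22 = -18 + 88 = 70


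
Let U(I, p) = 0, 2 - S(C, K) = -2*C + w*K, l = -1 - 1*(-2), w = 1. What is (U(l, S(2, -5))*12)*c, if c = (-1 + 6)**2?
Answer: 0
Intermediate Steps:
l = 1 (l = -1 + 2 = 1)
S(C, K) = 2 - K + 2*C (S(C, K) = 2 - (-2*C + 1*K) = 2 - (-2*C + K) = 2 - (K - 2*C) = 2 + (-K + 2*C) = 2 - K + 2*C)
c = 25 (c = 5**2 = 25)
(U(l, S(2, -5))*12)*c = (0*12)*25 = 0*25 = 0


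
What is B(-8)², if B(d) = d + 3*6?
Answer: 100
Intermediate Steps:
B(d) = 18 + d (B(d) = d + 18 = 18 + d)
B(-8)² = (18 - 8)² = 10² = 100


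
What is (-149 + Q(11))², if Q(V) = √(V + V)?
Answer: (149 - √22)² ≈ 20825.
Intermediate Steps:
Q(V) = √2*√V (Q(V) = √(2*V) = √2*√V)
(-149 + Q(11))² = (-149 + √2*√11)² = (-149 + √22)²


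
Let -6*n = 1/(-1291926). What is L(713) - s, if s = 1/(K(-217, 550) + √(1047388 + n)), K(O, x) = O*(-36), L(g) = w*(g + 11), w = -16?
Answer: -769405958766282416/66419712544505 + 6*√1748166810823904009/464937987811535 ≈ -11584.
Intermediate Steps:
L(g) = -176 - 16*g (L(g) = -16*(g + 11) = -16*(11 + g) = -176 - 16*g)
n = 1/7751556 (n = -⅙/(-1291926) = -⅙*(-1/1291926) = 1/7751556 ≈ 1.2901e-7)
K(O, x) = -36*O
s = 1/(7812 + √1748166810823904009/1291926) (s = 1/(-36*(-217) + √(1047388 + 1/7751556)) = 1/(7812 + √(8118886735729/7751556)) = 1/(7812 + √1748166810823904009/1291926) ≈ 0.00011318)
L(713) - s = (-176 - 16*713) - (8650736496/66419712544505 - 6*√1748166810823904009/464937987811535) = (-176 - 11408) + (-8650736496/66419712544505 + 6*√1748166810823904009/464937987811535) = -11584 + (-8650736496/66419712544505 + 6*√1748166810823904009/464937987811535) = -769405958766282416/66419712544505 + 6*√1748166810823904009/464937987811535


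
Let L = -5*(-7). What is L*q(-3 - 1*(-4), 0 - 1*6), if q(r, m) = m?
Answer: -210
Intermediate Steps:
L = 35
L*q(-3 - 1*(-4), 0 - 1*6) = 35*(0 - 1*6) = 35*(0 - 6) = 35*(-6) = -210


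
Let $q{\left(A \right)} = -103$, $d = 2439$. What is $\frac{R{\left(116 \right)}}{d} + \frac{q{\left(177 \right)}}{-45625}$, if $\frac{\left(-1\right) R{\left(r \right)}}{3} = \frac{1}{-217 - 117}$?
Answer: $\frac{28014451}{12389103750} \approx 0.0022612$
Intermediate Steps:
$R{\left(r \right)} = \frac{3}{334}$ ($R{\left(r \right)} = - \frac{3}{-217 - 117} = - \frac{3}{-334} = \left(-3\right) \left(- \frac{1}{334}\right) = \frac{3}{334}$)
$\frac{R{\left(116 \right)}}{d} + \frac{q{\left(177 \right)}}{-45625} = \frac{3}{334 \cdot 2439} - \frac{103}{-45625} = \frac{3}{334} \cdot \frac{1}{2439} - - \frac{103}{45625} = \frac{1}{271542} + \frac{103}{45625} = \frac{28014451}{12389103750}$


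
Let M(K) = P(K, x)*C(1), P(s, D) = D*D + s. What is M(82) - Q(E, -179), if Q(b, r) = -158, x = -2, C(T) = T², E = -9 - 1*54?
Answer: 244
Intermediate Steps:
E = -63 (E = -9 - 54 = -63)
P(s, D) = s + D² (P(s, D) = D² + s = s + D²)
M(K) = 4 + K (M(K) = (K + (-2)²)*1² = (K + 4)*1 = (4 + K)*1 = 4 + K)
M(82) - Q(E, -179) = (4 + 82) - 1*(-158) = 86 + 158 = 244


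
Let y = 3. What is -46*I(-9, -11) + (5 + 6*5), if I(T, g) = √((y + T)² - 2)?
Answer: 35 - 46*√34 ≈ -233.22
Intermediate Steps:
I(T, g) = √(-2 + (3 + T)²) (I(T, g) = √((3 + T)² - 2) = √(-2 + (3 + T)²))
-46*I(-9, -11) + (5 + 6*5) = -46*√(-2 + (3 - 9)²) + (5 + 6*5) = -46*√(-2 + (-6)²) + (5 + 30) = -46*√(-2 + 36) + 35 = -46*√34 + 35 = 35 - 46*√34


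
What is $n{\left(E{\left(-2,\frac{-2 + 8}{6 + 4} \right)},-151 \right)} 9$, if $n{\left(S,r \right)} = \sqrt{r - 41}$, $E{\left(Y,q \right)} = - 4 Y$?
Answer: $72 i \sqrt{3} \approx 124.71 i$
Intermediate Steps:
$n{\left(S,r \right)} = \sqrt{-41 + r}$
$n{\left(E{\left(-2,\frac{-2 + 8}{6 + 4} \right)},-151 \right)} 9 = \sqrt{-41 - 151} \cdot 9 = \sqrt{-192} \cdot 9 = 8 i \sqrt{3} \cdot 9 = 72 i \sqrt{3}$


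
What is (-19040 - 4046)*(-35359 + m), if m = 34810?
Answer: 12674214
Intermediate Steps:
(-19040 - 4046)*(-35359 + m) = (-19040 - 4046)*(-35359 + 34810) = -23086*(-549) = 12674214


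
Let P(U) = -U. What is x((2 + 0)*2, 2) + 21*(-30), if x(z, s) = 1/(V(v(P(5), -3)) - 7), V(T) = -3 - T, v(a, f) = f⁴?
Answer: -57331/91 ≈ -630.01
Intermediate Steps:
x(z, s) = -1/91 (x(z, s) = 1/((-3 - 1*(-3)⁴) - 7) = 1/((-3 - 1*81) - 7) = 1/((-3 - 81) - 7) = 1/(-84 - 7) = 1/(-91) = -1/91)
x((2 + 0)*2, 2) + 21*(-30) = -1/91 + 21*(-30) = -1/91 - 630 = -57331/91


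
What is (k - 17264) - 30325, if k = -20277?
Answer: -67866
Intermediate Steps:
(k - 17264) - 30325 = (-20277 - 17264) - 30325 = -37541 - 30325 = -67866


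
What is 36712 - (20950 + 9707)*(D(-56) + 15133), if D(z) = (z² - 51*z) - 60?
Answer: -645752993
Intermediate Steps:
D(z) = -60 + z² - 51*z
36712 - (20950 + 9707)*(D(-56) + 15133) = 36712 - (20950 + 9707)*((-60 + (-56)² - 51*(-56)) + 15133) = 36712 - 30657*((-60 + 3136 + 2856) + 15133) = 36712 - 30657*(5932 + 15133) = 36712 - 30657*21065 = 36712 - 1*645789705 = 36712 - 645789705 = -645752993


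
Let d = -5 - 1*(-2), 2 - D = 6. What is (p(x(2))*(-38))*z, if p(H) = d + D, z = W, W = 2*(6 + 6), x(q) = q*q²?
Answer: 6384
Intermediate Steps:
x(q) = q³
D = -4 (D = 2 - 1*6 = 2 - 6 = -4)
W = 24 (W = 2*12 = 24)
z = 24
d = -3 (d = -5 + 2 = -3)
p(H) = -7 (p(H) = -3 - 4 = -7)
(p(x(2))*(-38))*z = -7*(-38)*24 = 266*24 = 6384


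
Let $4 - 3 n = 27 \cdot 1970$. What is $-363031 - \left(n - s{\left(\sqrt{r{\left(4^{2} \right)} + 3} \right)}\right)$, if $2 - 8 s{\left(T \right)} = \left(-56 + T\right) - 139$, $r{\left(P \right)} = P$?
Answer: $- \frac{8286665}{24} - \frac{\sqrt{19}}{8} \approx -3.4528 \cdot 10^{5}$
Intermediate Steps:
$s{\left(T \right)} = \frac{197}{8} - \frac{T}{8}$ ($s{\left(T \right)} = \frac{1}{4} - \frac{\left(-56 + T\right) - 139}{8} = \frac{1}{4} - \frac{-195 + T}{8} = \frac{1}{4} - \left(- \frac{195}{8} + \frac{T}{8}\right) = \frac{197}{8} - \frac{T}{8}$)
$n = - \frac{53186}{3}$ ($n = \frac{4}{3} - \frac{27 \cdot 1970}{3} = \frac{4}{3} - 17730 = - \frac{53186}{3} \approx -17729.0$)
$-363031 - \left(n - s{\left(\sqrt{r{\left(4^{2} \right)} + 3} \right)}\right) = -363031 - \left(- \frac{53186}{3} - \left(\frac{197}{8} - \frac{\sqrt{4^{2} + 3}}{8}\right)\right) = -363031 - \left(- \frac{53186}{3} - \left(\frac{197}{8} - \frac{\sqrt{16 + 3}}{8}\right)\right) = -363031 - \left(- \frac{53186}{3} - \left(\frac{197}{8} - \frac{\sqrt{19}}{8}\right)\right) = -363031 - \left(- \frac{426079}{24} + \frac{\sqrt{19}}{8}\right) = -363031 + \left(\frac{426079}{24} - \frac{\sqrt{19}}{8}\right) = - \frac{8286665}{24} - \frac{\sqrt{19}}{8}$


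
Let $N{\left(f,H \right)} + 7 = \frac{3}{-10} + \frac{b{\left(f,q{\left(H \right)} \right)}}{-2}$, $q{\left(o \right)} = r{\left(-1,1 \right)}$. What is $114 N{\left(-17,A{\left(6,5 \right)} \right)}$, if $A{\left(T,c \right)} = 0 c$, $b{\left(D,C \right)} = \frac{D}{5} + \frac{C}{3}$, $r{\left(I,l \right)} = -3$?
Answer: $- \frac{2907}{5} \approx -581.4$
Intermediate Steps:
$q{\left(o \right)} = -3$
$b{\left(D,C \right)} = \frac{C}{3} + \frac{D}{5}$ ($b{\left(D,C \right)} = D \frac{1}{5} + C \frac{1}{3} = \frac{D}{5} + \frac{C}{3} = \frac{C}{3} + \frac{D}{5}$)
$A{\left(T,c \right)} = 0$
$N{\left(f,H \right)} = - \frac{34}{5} - \frac{f}{10}$ ($N{\left(f,H \right)} = -7 + \left(\frac{3}{-10} + \frac{\frac{1}{3} \left(-3\right) + \frac{f}{5}}{-2}\right) = -7 + \left(3 \left(- \frac{1}{10}\right) + \left(-1 + \frac{f}{5}\right) \left(- \frac{1}{2}\right)\right) = -7 - \left(- \frac{1}{5} + \frac{f}{10}\right) = - \frac{34}{5} - \frac{f}{10}$)
$114 N{\left(-17,A{\left(6,5 \right)} \right)} = 114 \left(- \frac{34}{5} - - \frac{17}{10}\right) = 114 \left(- \frac{34}{5} + \frac{17}{10}\right) = 114 \left(- \frac{51}{10}\right) = - \frac{2907}{5}$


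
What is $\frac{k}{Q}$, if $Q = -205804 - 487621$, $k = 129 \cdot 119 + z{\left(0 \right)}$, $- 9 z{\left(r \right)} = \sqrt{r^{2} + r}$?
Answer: $- \frac{15351}{693425} \approx -0.022138$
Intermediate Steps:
$z{\left(r \right)} = - \frac{\sqrt{r + r^{2}}}{9}$ ($z{\left(r \right)} = - \frac{\sqrt{r^{2} + r}}{9} = - \frac{\sqrt{r + r^{2}}}{9}$)
$k = 15351$ ($k = 129 \cdot 119 - \frac{\sqrt{0 \left(1 + 0\right)}}{9} = 15351 - \frac{\sqrt{0 \cdot 1}}{9} = 15351 - \frac{\sqrt{0}}{9} = 15351 - 0 = 15351 + 0 = 15351$)
$Q = -693425$
$\frac{k}{Q} = \frac{15351}{-693425} = 15351 \left(- \frac{1}{693425}\right) = - \frac{15351}{693425}$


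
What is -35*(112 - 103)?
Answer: -315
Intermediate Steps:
-35*(112 - 103) = -35*9 = -315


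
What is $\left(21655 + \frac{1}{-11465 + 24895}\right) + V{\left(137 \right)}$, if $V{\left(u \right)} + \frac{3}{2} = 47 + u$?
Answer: $\frac{146638813}{6715} \approx 21838.0$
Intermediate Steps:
$V{\left(u \right)} = \frac{91}{2} + u$ ($V{\left(u \right)} = - \frac{3}{2} + \left(47 + u\right) = \frac{91}{2} + u$)
$\left(21655 + \frac{1}{-11465 + 24895}\right) + V{\left(137 \right)} = \left(21655 + \frac{1}{-11465 + 24895}\right) + \left(\frac{91}{2} + 137\right) = \left(21655 + \frac{1}{13430}\right) + \frac{365}{2} = \frac{290826651}{13430} + \frac{365}{2} = \frac{146638813}{6715}$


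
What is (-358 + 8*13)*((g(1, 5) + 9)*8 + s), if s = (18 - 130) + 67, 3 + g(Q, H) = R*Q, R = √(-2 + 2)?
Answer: -762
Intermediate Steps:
R = 0 (R = √0 = 0)
g(Q, H) = -3 (g(Q, H) = -3 + 0*Q = -3 + 0 = -3)
s = -45 (s = -112 + 67 = -45)
(-358 + 8*13)*((g(1, 5) + 9)*8 + s) = (-358 + 8*13)*((-3 + 9)*8 - 45) = (-358 + 104)*(6*8 - 45) = -254*(48 - 45) = -254*3 = -762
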